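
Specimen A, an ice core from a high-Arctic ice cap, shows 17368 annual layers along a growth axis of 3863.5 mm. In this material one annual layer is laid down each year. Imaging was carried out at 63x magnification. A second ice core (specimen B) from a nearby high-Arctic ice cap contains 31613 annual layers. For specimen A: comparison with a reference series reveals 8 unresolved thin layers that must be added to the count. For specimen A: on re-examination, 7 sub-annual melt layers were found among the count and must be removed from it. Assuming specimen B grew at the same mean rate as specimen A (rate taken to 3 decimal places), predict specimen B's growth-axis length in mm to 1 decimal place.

7018.1 mm

Specimen A: correcting the raw count gives 17368 − 7 + 8 = 17369 true annual layers.
A: Mean rate = 3863.5 mm / 17369 years ≈ 0.222 mm per year.
For B, 0.222 mm/year × 31613 years = 7018.1 mm.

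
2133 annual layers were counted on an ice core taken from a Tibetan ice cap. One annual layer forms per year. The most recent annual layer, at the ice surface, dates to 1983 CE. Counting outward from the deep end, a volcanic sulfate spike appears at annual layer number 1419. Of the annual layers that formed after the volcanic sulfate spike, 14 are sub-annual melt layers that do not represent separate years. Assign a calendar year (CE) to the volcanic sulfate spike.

The volcanic sulfate spike sits at annual layer 1419 from the deep end, so 2133 − 1419 = 714 annual layers formed after it.
714 − 14 false = 700 true annual layers after the volcanic sulfate spike.
The annual layer at the ice surface is 1983 CE, so the volcanic sulfate spike dates to 1983 − 700 = 1283 CE.

1283 CE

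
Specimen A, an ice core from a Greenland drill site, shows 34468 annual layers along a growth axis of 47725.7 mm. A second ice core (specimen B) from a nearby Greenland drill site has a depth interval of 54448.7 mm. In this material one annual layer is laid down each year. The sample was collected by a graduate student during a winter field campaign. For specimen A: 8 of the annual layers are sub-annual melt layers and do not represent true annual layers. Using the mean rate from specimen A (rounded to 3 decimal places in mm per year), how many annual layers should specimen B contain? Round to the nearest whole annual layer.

39313 annual layers

Specimen A: after corrections the count is 34468 − 8 = 34460 annual layers.
A: 47725.7 mm over 34460 years gives 47725.7 / 34460 ≈ 1.385 mm per year.
For B, 54448.7 / 1.385 = 39313.14 years ≈ 39313 annual layers.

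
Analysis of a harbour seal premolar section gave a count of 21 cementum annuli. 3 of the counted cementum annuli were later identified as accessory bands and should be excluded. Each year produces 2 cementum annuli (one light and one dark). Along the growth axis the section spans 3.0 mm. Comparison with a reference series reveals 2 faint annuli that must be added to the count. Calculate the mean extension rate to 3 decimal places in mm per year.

After corrections the count is 21 − 3 + 2 = 20 cementum annuli.
With 2 cementum annuli per year, 20 / 2 = 10 years.
3.0 mm over 10 years gives 3.0 / 10 ≈ 0.300 mm per year.

0.300 mm per year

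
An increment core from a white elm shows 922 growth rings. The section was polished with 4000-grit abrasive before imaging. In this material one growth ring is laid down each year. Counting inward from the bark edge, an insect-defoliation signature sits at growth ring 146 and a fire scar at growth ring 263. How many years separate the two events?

The two markers are separated by 263 − 146 = 117 growth rings.
One growth ring per year makes the interval 117 years.

117 yr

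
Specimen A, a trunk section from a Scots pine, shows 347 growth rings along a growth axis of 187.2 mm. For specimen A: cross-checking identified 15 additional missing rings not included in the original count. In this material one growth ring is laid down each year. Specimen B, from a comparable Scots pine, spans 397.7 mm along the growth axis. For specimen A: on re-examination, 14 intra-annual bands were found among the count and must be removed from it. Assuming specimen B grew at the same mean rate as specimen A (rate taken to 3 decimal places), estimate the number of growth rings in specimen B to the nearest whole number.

Specimen A: true growth ring count = 347 − 14 + 15 = 348.
A: Mean rate = 187.2 mm / 348 years ≈ 0.538 mm per year.
B spans 397.7 / 0.538 = 739.22 years ≈ 739 growth rings.

739 growth rings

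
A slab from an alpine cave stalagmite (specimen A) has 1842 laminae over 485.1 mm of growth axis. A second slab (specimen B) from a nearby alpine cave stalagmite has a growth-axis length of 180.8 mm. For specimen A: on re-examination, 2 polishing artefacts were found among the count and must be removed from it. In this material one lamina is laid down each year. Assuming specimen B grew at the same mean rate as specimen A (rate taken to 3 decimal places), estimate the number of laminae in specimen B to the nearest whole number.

Specimen A: true lamina count = 1842 − 2 = 1840.
A: Extension rate ≈ 485.1 / 1840 = 0.264 mm/year.
B spans 180.8 / 0.264 = 684.85 years ≈ 685 laminae.

685 laminae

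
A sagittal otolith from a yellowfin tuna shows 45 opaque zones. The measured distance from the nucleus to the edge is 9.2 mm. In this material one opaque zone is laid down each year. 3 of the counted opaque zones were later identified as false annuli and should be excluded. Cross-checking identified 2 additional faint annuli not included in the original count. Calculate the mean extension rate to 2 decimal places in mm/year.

0.21 mm/year

Adjusted count: 45 − 3 + 2 = 44 opaque zones.
9.2 mm over 44 years gives 9.2 / 44 ≈ 0.21 mm/year.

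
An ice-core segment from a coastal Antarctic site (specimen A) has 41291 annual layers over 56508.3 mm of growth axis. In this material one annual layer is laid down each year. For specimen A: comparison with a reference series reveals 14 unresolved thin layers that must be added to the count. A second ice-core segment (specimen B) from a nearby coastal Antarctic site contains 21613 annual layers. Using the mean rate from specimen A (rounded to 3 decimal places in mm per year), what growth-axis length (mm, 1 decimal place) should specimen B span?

29566.6 mm

Specimen A: after corrections the count is 41291 + 14 = 41305 annual layers.
A: Mean rate = 56508.3 mm / 41305 years ≈ 1.368 mm/year.
B's length ≈ 1.368 × 21613 = 29566.6 mm.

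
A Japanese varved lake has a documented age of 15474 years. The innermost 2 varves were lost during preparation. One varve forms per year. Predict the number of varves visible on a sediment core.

15472 varves

One varve per year gives 15474 varves over 15474 years.
15474 − 2 missed = 15472 varves expected in the prepared section.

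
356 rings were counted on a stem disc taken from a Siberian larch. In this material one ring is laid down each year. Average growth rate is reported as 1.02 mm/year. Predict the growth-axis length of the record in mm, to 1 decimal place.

The record spans 356 years at 1.02 mm per year.
Predicted length = 1.02 mm/year × 356 years = 363.1 mm.

363.1 mm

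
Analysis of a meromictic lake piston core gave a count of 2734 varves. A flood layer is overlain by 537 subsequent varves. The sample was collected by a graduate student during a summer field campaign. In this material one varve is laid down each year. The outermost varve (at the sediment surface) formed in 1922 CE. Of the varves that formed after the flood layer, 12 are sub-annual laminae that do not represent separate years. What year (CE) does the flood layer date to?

1397 CE

There are 537 varves younger than the flood layer.
Excluding 12 false varves: 537 − 12 = 525.
Counting back 525 years from 1922 CE places the flood layer in 1922 − 525 = 1397 CE.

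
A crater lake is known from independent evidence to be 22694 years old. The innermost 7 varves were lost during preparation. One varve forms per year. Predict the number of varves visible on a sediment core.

22687 varves

Expected varves over 22694 years: 22694.
Less the 7 uncaptured varves: 22694 − 7 = 22687.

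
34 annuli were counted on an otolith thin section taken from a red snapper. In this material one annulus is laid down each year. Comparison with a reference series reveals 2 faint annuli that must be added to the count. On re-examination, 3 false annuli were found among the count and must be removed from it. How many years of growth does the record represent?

Adjusted count: 34 − 3 + 2 = 33 annuli.
At one annulus per year, that is 33 years.

33 years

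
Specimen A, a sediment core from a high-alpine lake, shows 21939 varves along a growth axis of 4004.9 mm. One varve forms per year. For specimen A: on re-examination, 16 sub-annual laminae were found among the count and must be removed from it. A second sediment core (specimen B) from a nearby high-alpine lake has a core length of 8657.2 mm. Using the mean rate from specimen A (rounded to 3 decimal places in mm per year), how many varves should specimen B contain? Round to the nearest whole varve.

47307 varves

Specimen A: adjusted count: 21939 − 16 = 21923 varves.
A: Mean rate = 4004.9 mm / 21923 years ≈ 0.183 mm/year.
B spans 8657.2 / 0.183 = 47307.10 years ≈ 47307 varves.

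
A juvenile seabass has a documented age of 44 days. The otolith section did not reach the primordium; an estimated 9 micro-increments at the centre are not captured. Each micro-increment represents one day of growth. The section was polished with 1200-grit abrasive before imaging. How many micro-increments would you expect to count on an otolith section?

One micro-increment per day gives 44 micro-increments over 44 days.
Less the 9 uncaptured micro-increments: 44 − 9 = 35.

35 micro-increments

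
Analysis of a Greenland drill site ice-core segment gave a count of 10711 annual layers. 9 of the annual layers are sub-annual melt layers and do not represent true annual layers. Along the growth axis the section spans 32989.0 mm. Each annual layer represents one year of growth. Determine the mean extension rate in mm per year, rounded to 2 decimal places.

Adjusted count: 10711 − 9 = 10702 annual layers.
Extension rate ≈ 32989.0 / 10702 = 3.08 mm per year.

3.08 mm per year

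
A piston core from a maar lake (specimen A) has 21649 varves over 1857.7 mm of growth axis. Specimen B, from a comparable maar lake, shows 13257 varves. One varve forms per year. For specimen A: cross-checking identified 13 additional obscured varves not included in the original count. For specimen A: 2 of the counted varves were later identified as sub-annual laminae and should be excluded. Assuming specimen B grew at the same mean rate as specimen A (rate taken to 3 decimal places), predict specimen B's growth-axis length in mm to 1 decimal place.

1140.1 mm

Specimen A: true varve count = 21649 − 2 + 13 = 21660.
A: Mean rate = 1857.7 mm / 21660 years ≈ 0.086 mm/yr.
B's length ≈ 0.086 × 13257 = 1140.1 mm.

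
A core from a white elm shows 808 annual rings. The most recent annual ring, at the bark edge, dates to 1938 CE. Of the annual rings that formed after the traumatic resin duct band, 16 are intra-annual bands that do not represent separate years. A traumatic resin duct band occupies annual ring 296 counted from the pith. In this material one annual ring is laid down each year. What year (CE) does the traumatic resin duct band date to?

The traumatic resin duct band sits at annual ring 296 from the pith, so 808 − 296 = 512 annual rings formed after it.
Excluding 16 false annual rings: 512 − 16 = 496.
Counting back 496 years from 1938 CE places the traumatic resin duct band in 1938 − 496 = 1442 CE.

1442 CE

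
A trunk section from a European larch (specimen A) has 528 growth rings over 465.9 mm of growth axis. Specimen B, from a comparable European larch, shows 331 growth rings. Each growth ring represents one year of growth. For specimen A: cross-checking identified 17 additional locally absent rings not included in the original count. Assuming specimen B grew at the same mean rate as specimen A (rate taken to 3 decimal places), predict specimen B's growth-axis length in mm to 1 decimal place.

283.0 mm

Specimen A: true growth ring count = 528 + 17 = 545.
A: Extension rate ≈ 465.9 / 545 = 0.855 mm per year.
B's length ≈ 0.855 × 331 = 283.0 mm.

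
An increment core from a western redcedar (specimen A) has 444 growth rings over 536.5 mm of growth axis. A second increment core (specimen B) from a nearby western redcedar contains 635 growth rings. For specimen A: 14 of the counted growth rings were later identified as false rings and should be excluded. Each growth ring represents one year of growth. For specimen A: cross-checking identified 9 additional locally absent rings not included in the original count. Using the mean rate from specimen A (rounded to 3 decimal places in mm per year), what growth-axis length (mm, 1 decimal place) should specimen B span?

776.0 mm

Specimen A: true growth ring count = 444 − 14 + 9 = 439.
A: 536.5 mm over 439 years gives 536.5 / 439 ≈ 1.222 mm per year.
For B, 1.222 mm/year × 635 years = 776.0 mm.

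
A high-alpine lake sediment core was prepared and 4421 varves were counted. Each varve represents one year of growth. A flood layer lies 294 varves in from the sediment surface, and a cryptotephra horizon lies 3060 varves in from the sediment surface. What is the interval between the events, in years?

Separation: 3060 − 294 = 2766 varves.
One varve per year makes the interval 2766 years.

2766 yr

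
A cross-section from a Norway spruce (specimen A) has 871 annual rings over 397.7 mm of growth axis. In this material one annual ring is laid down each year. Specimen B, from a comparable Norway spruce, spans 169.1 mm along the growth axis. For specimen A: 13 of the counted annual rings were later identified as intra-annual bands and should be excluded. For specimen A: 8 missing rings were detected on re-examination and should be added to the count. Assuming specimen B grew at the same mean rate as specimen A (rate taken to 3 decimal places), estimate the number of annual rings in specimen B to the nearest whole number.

Specimen A: adjusted count: 871 − 13 + 8 = 866 annual rings.
A: Mean rate = 397.7 mm / 866 years ≈ 0.459 mm/year.
B spans 169.1 / 0.459 = 368.41 years ≈ 368 annual rings.

368 annual rings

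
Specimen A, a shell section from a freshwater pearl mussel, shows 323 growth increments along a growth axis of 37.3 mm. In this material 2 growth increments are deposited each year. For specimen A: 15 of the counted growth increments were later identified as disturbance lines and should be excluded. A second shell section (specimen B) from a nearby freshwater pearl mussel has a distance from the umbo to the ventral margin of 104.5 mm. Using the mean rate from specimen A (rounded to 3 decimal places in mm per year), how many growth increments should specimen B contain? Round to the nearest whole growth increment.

864 growth increments

Specimen A: correcting the raw count gives 323 − 15 = 308 true growth increments.
Specimen A: dividing by 2 growth increments per year: 308 / 2 = 154 years.
A: Extension rate ≈ 37.3 / 154 = 0.242 mm/year.
B spans 104.5 / 0.242 = 431.82 years; at 2 growth increments per year that is 431.82 × 2 ≈ 864 growth increments.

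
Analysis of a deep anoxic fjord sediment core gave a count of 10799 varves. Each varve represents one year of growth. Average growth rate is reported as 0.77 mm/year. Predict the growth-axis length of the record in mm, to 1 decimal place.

8315.2 mm

10799 years of growth are recorded.
Predicted length = 0.77 mm/year × 10799 years = 8315.2 mm.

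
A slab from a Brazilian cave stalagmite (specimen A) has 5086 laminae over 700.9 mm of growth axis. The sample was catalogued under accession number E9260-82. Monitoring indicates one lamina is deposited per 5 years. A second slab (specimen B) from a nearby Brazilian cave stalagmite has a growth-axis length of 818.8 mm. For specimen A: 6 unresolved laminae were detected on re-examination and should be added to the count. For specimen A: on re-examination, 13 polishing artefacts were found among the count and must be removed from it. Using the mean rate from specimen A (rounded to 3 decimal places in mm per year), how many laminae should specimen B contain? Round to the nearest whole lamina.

5849 laminae

Specimen A: adjusted count: 5086 − 13 + 6 = 5079 laminae.
Specimen A: multiplying by 5 years per lamina: 5079 × 5 = 25395 years.
A: Extension rate ≈ 700.9 / 25395 = 0.028 mm/yr.
Specimen B: 818.8 mm / 0.028 mm per year = 29242.86 years; at 5 years per lamina that is 29242.86 / 5 ≈ 5849 laminae.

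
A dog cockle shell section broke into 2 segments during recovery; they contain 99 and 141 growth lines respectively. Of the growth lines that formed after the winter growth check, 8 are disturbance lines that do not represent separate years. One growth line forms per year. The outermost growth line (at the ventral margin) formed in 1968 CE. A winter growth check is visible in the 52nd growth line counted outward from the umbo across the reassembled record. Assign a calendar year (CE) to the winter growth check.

Total growth lines = 99 + 141 = 240.
The winter growth check sits at growth line 52 from the umbo, so 240 − 52 = 188 growth lines formed after it.
188 − 8 false = 180 true growth lines after the winter growth check.
The growth line at the ventral margin is 1968 CE, so the winter growth check dates to 1968 − 180 = 1788 CE.

1788 CE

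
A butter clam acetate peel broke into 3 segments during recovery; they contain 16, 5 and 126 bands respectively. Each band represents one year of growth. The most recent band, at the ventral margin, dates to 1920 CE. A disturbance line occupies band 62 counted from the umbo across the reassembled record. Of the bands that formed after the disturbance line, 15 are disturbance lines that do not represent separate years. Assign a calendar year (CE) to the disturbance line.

Total bands = 16 + 5 + 126 = 147.
147 − 62 = 85 bands lie beyond the disturbance line toward the ventral margin.
85 − 15 false = 70 true bands after the disturbance line.
1920 − 70 = 1850 CE.

1850 CE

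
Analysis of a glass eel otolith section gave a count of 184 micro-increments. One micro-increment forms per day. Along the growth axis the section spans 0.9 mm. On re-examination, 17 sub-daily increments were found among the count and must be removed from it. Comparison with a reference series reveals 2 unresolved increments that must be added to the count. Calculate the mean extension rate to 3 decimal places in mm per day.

0.005 mm per day

After corrections the count is 184 − 17 + 2 = 169 micro-increments.
0.9 mm over 169 days gives 0.9 / 169 ≈ 0.005 mm per day.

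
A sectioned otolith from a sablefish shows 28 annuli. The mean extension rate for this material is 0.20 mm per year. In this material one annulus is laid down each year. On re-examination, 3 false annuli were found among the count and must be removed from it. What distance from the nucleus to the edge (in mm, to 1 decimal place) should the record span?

Adjusted count: 28 − 3 = 25 annuli.
Predicted length = 0.20 mm/year × 25 years = 5.0 mm.

5.0 mm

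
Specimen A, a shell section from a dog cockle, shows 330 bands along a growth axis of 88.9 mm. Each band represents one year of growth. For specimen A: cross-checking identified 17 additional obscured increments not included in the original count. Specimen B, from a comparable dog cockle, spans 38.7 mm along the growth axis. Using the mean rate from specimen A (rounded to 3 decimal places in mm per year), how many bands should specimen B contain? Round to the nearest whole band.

Specimen A: true band count = 330 + 17 = 347.
A: Mean rate = 88.9 mm / 347 years ≈ 0.256 mm per year.
Specimen B: 38.7 mm / 0.256 mm per year = 151.17 years ≈ 151 bands.

151 bands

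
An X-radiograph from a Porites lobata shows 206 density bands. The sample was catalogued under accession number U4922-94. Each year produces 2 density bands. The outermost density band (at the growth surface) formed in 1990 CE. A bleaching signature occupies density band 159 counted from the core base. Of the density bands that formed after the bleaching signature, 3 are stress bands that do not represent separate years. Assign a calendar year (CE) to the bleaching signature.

1968 CE

The bleaching signature sits at density band 159 from the core base, so 206 − 159 = 47 density bands formed after it.
Removing the 3 false density bands leaves 47 − 3 = 44 true density bands beyond the bleaching signature.
With 2 density bands per year, 44 / 2 = 22 years.
Counting back 22 years from 1990 CE places the bleaching signature in 1990 − 22 = 1968 CE.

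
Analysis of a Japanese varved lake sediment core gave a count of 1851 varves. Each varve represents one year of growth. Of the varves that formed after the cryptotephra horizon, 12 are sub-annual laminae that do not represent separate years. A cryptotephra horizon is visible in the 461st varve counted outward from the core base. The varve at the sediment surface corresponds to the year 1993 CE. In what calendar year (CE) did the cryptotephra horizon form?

615 CE

1851 − 461 = 1390 varves lie beyond the cryptotephra horizon toward the sediment surface.
Removing the 12 false varves leaves 1390 − 12 = 1378 true varves beyond the cryptotephra horizon.
Counting back 1378 years from 1993 CE places the cryptotephra horizon in 1993 − 1378 = 615 CE.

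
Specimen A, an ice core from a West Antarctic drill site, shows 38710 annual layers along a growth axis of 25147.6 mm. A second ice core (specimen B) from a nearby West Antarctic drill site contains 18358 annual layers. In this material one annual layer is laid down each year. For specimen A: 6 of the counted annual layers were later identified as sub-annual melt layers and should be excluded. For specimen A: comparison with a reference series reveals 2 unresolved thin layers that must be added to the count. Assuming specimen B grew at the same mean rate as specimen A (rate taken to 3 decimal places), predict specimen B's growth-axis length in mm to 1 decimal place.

Specimen A: true annual layer count = 38710 − 6 + 2 = 38706.
A: Mean rate = 25147.6 mm / 38706 years ≈ 0.650 mm per year.
Length of B = 0.650 × 18358 = 11932.7 mm.

11932.7 mm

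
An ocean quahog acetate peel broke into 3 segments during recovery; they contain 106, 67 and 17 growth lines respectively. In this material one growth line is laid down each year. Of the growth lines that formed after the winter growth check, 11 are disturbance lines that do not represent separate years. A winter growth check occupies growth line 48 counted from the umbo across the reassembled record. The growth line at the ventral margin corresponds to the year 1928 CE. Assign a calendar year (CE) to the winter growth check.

1797 CE

Total growth lines = 106 + 67 + 17 = 190.
190 − 48 = 142 growth lines lie beyond the winter growth check toward the ventral margin.
Removing the 11 false growth lines leaves 142 − 11 = 131 true growth lines beyond the winter growth check.
1928 − 131 = 1797 CE.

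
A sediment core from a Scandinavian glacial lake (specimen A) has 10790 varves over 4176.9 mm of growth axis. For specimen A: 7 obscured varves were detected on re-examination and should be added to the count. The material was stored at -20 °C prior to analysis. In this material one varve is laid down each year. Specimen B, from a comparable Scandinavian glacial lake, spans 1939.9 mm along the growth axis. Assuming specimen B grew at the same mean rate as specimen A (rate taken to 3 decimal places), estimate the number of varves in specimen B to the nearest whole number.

5013 varves

Specimen A: adjusted count: 10790 + 7 = 10797 varves.
A: Extension rate ≈ 4176.9 / 10797 = 0.387 mm per year.
For B, 1939.9 / 0.387 = 5012.66 years ≈ 5013 varves.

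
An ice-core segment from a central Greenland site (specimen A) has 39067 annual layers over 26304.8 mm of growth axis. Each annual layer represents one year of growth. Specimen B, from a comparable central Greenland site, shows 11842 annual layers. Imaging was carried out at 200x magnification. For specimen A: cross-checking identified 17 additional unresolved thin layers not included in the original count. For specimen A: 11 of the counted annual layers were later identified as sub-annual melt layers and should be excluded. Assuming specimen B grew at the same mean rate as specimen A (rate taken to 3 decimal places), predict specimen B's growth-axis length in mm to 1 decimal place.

7969.7 mm

Specimen A: true annual layer count = 39067 − 11 + 17 = 39073.
A: 26304.8 mm over 39073 years gives 26304.8 / 39073 ≈ 0.673 mm per year.
Length of B = 0.673 × 11842 = 7969.7 mm.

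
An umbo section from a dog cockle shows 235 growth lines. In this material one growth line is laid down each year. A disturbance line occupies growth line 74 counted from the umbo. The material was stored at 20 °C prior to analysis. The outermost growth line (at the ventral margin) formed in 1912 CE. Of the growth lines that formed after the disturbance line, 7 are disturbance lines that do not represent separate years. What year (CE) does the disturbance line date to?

1758 CE

235 − 74 = 161 growth lines lie beyond the disturbance line toward the ventral margin.
Removing the 7 false growth lines leaves 161 − 7 = 154 true growth lines beyond the disturbance line.
1912 − 154 = 1758 CE.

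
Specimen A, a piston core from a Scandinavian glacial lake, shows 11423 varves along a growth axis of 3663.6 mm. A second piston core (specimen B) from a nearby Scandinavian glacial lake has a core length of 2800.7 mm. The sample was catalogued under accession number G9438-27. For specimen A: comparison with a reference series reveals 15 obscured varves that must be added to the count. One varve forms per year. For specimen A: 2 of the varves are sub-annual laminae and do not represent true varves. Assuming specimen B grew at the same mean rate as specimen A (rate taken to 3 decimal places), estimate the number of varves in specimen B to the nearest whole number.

8752 varves

Specimen A: adjusted count: 11423 − 2 + 15 = 11436 varves.
A: Extension rate ≈ 3663.6 / 11436 = 0.320 mm per year.
Specimen B: 2800.7 mm / 0.320 mm per year = 8752.19 years ≈ 8752 varves.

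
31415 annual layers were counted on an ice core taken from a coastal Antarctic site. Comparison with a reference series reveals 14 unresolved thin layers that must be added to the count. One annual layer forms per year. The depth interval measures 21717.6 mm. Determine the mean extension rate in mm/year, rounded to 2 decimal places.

0.69 mm/year

Correcting the raw count gives 31415 + 14 = 31429 true annual layers.
Extension rate ≈ 21717.6 / 31429 = 0.69 mm/year.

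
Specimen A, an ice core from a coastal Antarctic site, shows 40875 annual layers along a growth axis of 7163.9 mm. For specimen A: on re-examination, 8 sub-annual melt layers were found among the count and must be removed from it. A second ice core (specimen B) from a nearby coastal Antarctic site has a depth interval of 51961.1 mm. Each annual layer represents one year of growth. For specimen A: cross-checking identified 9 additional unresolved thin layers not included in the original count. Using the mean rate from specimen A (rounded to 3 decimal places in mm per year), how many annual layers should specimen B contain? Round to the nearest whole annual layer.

296921 annual layers

Specimen A: correcting the raw count gives 40875 − 8 + 9 = 40876 true annual layers.
A: 7163.9 mm over 40876 years gives 7163.9 / 40876 ≈ 0.175 mm per year.
Specimen B: 51961.1 mm / 0.175 mm per year = 296920.57 years ≈ 296921 annual layers.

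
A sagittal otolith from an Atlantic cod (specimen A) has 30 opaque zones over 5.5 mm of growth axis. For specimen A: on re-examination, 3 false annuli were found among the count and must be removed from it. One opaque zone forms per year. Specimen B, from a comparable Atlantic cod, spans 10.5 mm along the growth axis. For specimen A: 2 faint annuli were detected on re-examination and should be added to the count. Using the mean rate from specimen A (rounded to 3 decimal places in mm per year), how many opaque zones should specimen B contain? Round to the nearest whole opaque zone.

Specimen A: true opaque zone count = 30 − 3 + 2 = 29.
A: Extension rate ≈ 5.5 / 29 = 0.190 mm per year.
Specimen B: 10.5 mm / 0.190 mm per year = 55.26 years ≈ 55 opaque zones.

55 opaque zones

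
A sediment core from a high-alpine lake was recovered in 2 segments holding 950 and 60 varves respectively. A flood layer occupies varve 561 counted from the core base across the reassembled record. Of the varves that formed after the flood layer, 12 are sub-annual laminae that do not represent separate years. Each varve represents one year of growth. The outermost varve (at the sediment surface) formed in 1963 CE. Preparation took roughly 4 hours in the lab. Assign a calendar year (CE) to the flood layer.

1526 CE

Total varves = 950 + 60 = 1010.
The flood layer sits at varve 561 from the core base, so 1010 − 561 = 449 varves formed after it.
Excluding 12 false varves: 449 − 12 = 437.
1963 − 437 = 1526 CE.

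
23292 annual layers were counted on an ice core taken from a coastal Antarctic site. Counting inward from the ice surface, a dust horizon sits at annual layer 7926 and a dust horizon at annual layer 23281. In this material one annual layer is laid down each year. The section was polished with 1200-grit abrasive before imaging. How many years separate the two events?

15355 years

23281 − 7926 = 15355 annual layers lie between the two events.
At one annual layer per year, 15355 years elapsed between them.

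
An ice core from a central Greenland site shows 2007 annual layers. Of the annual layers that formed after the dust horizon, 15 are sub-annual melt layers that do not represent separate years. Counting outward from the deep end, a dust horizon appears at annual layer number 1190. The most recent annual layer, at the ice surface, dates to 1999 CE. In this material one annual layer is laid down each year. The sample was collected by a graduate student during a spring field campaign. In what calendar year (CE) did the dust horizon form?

2007 − 1190 = 817 annual layers lie beyond the dust horizon toward the ice surface.
Removing the 15 false annual layers leaves 817 − 15 = 802 true annual layers beyond the dust horizon.
1999 − 802 = 1197 CE.

1197 CE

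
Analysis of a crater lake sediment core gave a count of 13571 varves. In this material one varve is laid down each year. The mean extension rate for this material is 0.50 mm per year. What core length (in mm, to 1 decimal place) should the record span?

The record spans 13571 years at 0.50 mm per year.
Length ≈ 0.50 × 13571 = 6785.5 mm.

6785.5 mm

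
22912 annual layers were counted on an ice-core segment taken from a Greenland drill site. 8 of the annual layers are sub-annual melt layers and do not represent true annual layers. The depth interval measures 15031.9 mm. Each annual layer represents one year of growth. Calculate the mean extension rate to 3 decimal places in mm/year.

0.656 mm/year

Correcting the raw count gives 22912 − 8 = 22904 true annual layers.
Extension rate ≈ 15031.9 / 22904 = 0.656 mm/year.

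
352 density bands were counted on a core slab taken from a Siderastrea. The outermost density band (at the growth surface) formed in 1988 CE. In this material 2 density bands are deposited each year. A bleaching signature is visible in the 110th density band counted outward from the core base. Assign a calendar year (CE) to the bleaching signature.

1867 CE

352 − 110 = 242 density bands lie beyond the bleaching signature toward the growth surface.
Dividing by 2 density bands per year: 242 / 2 = 121 years.
The density band at the growth surface is 1988 CE, so the bleaching signature dates to 1988 − 121 = 1867 CE.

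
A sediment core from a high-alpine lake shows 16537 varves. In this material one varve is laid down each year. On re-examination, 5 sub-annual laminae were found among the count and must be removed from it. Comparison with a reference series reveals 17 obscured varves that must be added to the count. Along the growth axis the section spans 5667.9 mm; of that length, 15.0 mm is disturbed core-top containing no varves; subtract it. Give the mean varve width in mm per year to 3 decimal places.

0.342 mm per year

Adjusted count: 16537 − 5 + 17 = 16549 varves.
Net length = 5667.9 − 15.0 = 5652.9 mm.
Mean rate = 5652.9 mm / 16549 years ≈ 0.342 mm per year.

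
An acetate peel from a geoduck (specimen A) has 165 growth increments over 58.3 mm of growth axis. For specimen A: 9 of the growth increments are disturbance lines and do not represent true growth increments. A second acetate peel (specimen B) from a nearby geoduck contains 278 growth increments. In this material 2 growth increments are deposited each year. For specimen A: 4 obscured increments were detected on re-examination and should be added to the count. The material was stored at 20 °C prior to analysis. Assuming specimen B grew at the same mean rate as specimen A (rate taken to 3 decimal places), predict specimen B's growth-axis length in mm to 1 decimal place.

Specimen A: correcting the raw count gives 165 − 9 + 4 = 160 true growth increments.
Specimen A: with 2 growth increments per year, 160 / 2 = 80 years.
A: Extension rate ≈ 58.3 / 80 = 0.729 mm/year.
Specimen B: with 2 growth increments per year, 278 / 2 = 139 years. B's length ≈ 0.729 × 139 = 101.3 mm.

101.3 mm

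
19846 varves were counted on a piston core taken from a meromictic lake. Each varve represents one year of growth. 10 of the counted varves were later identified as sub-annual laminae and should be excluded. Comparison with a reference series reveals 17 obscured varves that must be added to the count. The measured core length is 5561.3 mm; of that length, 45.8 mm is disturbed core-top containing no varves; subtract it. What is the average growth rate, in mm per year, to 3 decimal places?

0.278 mm per year

Correcting the raw count gives 19846 − 10 + 17 = 19853 true varves.
Removing the 45.8 mm offcut leaves 5561.3 − 45.8 = 5515.5 mm.
5515.5 mm over 19853 years gives 5515.5 / 19853 ≈ 0.278 mm per year.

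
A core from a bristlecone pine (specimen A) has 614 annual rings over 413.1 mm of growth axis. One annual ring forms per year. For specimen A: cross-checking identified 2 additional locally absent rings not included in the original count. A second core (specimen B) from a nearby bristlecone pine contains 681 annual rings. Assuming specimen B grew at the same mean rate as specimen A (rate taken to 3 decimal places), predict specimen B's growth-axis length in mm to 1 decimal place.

457.0 mm

Specimen A: true annual ring count = 614 + 2 = 616.
A: 413.1 mm over 616 years gives 413.1 / 616 ≈ 0.671 mm/yr.
B's length ≈ 0.671 × 681 = 457.0 mm.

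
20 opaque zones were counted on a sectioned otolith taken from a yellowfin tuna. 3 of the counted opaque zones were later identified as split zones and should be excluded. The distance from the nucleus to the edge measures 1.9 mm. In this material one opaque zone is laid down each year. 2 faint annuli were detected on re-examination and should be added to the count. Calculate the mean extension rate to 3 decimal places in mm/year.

Adjusted count: 20 − 3 + 2 = 19 opaque zones.
Extension rate ≈ 1.9 / 19 = 0.100 mm/year.

0.100 mm/year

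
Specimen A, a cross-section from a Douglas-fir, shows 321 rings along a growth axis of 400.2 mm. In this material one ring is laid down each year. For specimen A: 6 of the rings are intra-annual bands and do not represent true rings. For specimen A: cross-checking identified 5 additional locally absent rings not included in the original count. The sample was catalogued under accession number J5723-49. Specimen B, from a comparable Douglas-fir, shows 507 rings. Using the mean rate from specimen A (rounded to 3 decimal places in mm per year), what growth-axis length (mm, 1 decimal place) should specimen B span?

634.3 mm

Specimen A: true ring count = 321 − 6 + 5 = 320.
A: Extension rate ≈ 400.2 / 320 = 1.251 mm per year.
B's length ≈ 1.251 × 507 = 634.3 mm.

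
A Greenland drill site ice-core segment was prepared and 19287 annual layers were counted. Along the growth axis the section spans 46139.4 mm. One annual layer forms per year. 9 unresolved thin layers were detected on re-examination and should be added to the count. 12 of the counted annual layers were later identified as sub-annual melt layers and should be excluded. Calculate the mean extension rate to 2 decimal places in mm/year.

True annual layer count = 19287 − 12 + 9 = 19284.
Mean rate = 46139.4 mm / 19284 years ≈ 2.39 mm/year.

2.39 mm/year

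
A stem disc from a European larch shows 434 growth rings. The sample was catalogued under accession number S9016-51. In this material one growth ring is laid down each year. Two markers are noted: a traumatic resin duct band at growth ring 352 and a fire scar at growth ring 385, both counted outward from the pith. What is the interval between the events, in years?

33 yr

385 − 352 = 33 growth rings lie between the two events.
That is 33 years at one growth ring per year.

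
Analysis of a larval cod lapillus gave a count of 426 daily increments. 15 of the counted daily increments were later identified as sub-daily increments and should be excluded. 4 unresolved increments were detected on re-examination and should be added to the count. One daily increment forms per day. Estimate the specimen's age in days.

Adjusted count: 426 − 15 + 4 = 415 daily increments.
One daily increment per day makes the duration 415 days.

415 d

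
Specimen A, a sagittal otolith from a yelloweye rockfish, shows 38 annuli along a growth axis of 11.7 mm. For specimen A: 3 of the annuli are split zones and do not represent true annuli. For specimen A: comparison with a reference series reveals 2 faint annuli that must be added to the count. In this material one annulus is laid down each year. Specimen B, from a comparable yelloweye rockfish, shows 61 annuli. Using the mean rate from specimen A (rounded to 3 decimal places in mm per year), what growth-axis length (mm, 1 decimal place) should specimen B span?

19.3 mm

Specimen A: adjusted count: 38 − 3 + 2 = 37 annuli.
A: 11.7 mm over 37 years gives 11.7 / 37 ≈ 0.316 mm/year.
For B, 0.316 mm/year × 61 years = 19.3 mm.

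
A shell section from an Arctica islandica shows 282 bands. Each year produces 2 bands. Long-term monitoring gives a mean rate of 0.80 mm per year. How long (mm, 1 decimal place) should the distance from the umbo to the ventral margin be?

112.8 mm

With 2 bands per year, 282 / 2 = 141 years.
Predicted length = 0.80 mm/year × 141 years = 112.8 mm.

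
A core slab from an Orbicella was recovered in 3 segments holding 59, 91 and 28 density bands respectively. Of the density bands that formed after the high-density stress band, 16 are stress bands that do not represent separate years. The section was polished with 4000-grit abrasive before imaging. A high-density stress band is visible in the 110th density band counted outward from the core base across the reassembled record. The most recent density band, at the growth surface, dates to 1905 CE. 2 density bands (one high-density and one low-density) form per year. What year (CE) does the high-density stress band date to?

Total density bands = 59 + 91 + 28 = 178.
Between density band 110 and the growth surface there are 178 − 110 = 68 density bands.
Excluding 16 false density bands: 68 − 16 = 52.
Dividing by 2 density bands per year: 52 / 2 = 26 years.
1905 − 26 = 1879 CE.

1879 CE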